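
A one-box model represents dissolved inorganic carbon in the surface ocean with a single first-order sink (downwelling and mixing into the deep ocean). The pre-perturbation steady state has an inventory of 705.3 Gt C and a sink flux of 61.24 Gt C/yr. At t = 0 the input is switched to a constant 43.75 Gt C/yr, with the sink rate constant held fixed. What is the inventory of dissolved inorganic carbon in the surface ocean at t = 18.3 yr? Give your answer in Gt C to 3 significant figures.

545 Gt C

Residence time τ = M₀/F₀ = 11.52 yr. The eventual steady state is M_∞ = M₀·(F₁/F₀) = 705.3 × 43.75/61.24 = 503.87 Gt C.
The anomaly ΔM(t) = M(t) − M_∞ decays as ΔM₀·e^(−t/τ) with ΔM₀ = 705.3 − 503.87 = 201.4 Gt C.
At t = 18.3 yr, e^(−t/τ) = e^(−1.589) = 0.2041, so ΔM = 41.12 Gt C and M = 503.87 + 41.12 = 544.99 Gt C.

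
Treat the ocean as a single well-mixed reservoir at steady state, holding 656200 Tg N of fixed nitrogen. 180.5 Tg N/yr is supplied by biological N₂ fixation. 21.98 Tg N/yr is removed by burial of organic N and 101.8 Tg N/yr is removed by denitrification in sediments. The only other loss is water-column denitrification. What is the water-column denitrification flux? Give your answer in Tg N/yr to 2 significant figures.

57 Tg N/yr

At steady state ΣF_in = ΣF_out.
ΣF_in = 180.50 Tg N/yr.
Water-column denitrification flux = ΣF_in − (21.98 + 101.8) = 180.50 − 123.8 = 56.72 Tg N/yr.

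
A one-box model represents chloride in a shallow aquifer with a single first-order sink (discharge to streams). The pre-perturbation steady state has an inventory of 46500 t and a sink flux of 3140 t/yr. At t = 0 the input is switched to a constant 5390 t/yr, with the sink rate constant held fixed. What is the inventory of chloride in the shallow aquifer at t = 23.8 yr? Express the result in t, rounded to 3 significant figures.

Residence time τ = M₀/F₀ = 14.81 yr. The eventual steady state is M_∞ = M₀·(F₁/F₀) = 46500 × 5390/3140 = 79820 t.
The anomaly ΔM(t) = M(t) − M_∞ decays as ΔM₀·e^(−t/τ) with ΔM₀ = 46500 − 79820 = −33320 t.
At t = 23.8 yr, e^(−t/τ) = e^(−1.607) = 0.2005, so ΔM = −6679 t and M = 79820 − 6679 = 73141 t.

73100 t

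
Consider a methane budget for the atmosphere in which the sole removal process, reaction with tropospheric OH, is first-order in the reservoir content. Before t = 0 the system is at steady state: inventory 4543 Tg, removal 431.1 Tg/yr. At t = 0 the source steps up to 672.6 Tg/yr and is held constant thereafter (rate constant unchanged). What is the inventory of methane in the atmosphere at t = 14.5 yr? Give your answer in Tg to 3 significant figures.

Residence time τ = M₀/F₀ = 10.54 yr. The eventual steady state is M_∞ = M₀·(F₁/F₀) = 4543 × 672.6/431.1 = 7088.0 Tg.
The anomaly ΔM(t) = M(t) − M_∞ decays as ΔM₀·e^(−t/τ) with ΔM₀ = 4543 − 7088.0 = −2545 Tg.
At t = 14.5 yr, e^(−t/τ) = e^(−1.376) = 0.2526, so ΔM = −642.9 Tg and M = 7088.0 − 642.9 = 6445.1 Tg.

6450 Tg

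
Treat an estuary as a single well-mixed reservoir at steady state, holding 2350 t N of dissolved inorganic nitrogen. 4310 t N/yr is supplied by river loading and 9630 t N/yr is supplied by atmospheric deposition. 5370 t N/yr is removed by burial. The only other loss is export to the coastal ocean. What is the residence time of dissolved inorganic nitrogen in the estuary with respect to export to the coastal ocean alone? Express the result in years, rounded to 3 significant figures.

At steady state ΣF_in = ΣF_out.
ΣF_in = 4310 + 9630 = 13940 t N/yr.
Export to the coastal ocean flux = ΣF_in − (5370) = 13940 − 5370 = 8570 t N/yr.
τ = M / F = 2350 / 8570 = 0.2742 yr.

0.274 yr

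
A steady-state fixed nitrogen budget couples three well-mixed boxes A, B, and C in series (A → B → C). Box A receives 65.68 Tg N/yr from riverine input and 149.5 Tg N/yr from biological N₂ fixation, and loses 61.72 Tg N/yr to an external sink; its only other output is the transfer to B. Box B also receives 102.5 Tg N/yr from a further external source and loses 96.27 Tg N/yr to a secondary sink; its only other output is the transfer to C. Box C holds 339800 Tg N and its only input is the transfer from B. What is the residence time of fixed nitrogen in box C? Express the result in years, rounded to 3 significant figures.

2130 yr

Box A: F(A→B) = (65.68 + 149.5) − 61.72 = 153.46 Tg N/yr.
Box B: F(B→C) = (153.46 + 102.5) − 96.27 = 159.69 Tg N/yr.
Box C throughput = its input = 159.69 Tg N/yr; τ = 339800 / 159.69 = 2128 yr.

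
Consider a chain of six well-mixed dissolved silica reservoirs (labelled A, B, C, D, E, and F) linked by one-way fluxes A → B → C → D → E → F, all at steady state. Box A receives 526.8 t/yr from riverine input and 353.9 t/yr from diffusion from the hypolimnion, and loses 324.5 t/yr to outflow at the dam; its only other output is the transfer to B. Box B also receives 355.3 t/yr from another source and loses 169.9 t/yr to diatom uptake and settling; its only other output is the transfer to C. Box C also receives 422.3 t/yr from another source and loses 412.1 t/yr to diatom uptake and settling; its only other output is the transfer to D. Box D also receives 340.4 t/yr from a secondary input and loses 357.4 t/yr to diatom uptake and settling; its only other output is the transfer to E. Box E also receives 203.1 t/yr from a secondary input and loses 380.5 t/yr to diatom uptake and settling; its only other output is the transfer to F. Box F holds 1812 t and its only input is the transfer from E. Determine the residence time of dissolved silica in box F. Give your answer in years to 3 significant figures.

Box A: F(A→B) = (526.8 + 353.9) − 324.5 = 556.20 t/yr.
Box B: F(B→C) = (556.20 + 355.3) − 169.9 = 741.60 t/yr.
Box C: F(C→D) = (741.60 + 422.3) − 412.1 = 751.80 t/yr.
Box D: F(D→E) = (751.80 + 340.4) − 357.4 = 734.80 t/yr.
Box E: F(E→F) = (734.80 + 203.1) − 380.5 = 557.40 t/yr.
Box F throughput = its input = 557.40 t/yr; τ = 1812 / 557.40 = 3.251 yr.

3.25 yr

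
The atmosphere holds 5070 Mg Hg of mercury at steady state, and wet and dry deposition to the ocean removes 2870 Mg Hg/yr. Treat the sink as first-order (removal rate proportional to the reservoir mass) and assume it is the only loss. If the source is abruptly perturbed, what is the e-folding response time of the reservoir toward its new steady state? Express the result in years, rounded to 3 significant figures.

For a linear reservoir the response time equals the residence time τ = M/F.
τ = 5070 / 2870 = 1.767 yr.

1.77 yr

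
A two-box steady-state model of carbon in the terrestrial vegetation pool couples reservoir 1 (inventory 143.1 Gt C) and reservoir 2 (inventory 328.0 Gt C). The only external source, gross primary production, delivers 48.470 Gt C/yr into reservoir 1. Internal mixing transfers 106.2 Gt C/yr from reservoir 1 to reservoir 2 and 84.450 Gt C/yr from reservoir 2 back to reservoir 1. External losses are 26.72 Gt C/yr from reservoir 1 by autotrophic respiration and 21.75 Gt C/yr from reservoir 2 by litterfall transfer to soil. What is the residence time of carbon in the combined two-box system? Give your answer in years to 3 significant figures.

Treat the two boxes together as one reservoir: the mixing fluxes between them are internal recycling, so τ = ΣM / Σ(external losses).
M_total = 143.1 + 328.0 = 471.10 Gt C.
ΣF_external_out = 26.72 + 21.75 = 48.470 Gt C/yr.
τ = M_total / ΣF_ext = 471.10 / 48.470 = 9.719 yr.

9.72 yr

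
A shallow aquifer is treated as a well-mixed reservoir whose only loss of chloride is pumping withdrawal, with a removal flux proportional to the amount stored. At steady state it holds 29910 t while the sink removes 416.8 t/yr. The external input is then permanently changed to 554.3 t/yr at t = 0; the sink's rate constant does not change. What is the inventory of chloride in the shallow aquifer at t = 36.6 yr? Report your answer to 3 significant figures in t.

33900 t

The sink rate constant is k = F₀/M₀ = 416.8/29910 = 0.01394 yr⁻¹.
Solving dM/dt = F₁ − kM with M(0) = M₀ gives M(t) = F₁/k + (M₀ − F₁/k)·e^(−kt).
F₁/k = 554.3/0.01394 = 39777 t; kt = 0.01394 × 36.6 = 0.5100, e^(−kt) = 0.6005.
M(36.6) = 39777 + (29910 − 39777) × 0.6005 = 39777 − 5925 = 33852 t.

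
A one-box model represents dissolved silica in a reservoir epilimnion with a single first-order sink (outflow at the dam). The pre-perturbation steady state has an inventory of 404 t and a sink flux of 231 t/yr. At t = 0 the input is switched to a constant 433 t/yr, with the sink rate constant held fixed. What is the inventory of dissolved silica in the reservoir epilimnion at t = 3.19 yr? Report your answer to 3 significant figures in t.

The sink rate constant is k = F₀/M₀ = 231/404 = 0.5718 yr⁻¹.
Solving dM/dt = F₁ − kM with M(0) = M₀ gives M(t) = F₁/k + (M₀ − F₁/k)·e^(−kt).
F₁/k = 433/0.5718 = 757.28 t; kt = 0.5718 × 3.19 = 1.824, e^(−kt) = 0.1614.
M(3.19) = 757.28 + (404 − 757.28) × 0.1614 = 757.28 − 57.01 = 700.27 t.

700 t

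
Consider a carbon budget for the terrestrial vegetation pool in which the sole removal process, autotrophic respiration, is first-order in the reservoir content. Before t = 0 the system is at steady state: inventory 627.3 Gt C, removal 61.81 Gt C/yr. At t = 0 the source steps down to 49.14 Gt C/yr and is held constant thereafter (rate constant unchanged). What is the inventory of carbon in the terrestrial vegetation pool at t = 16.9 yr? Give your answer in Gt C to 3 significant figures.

τ = M₀/F₀ = 627.3/61.81 = 10.15 yr; rate constant k = 1/τ.
New steady state M_∞ = F₁/k = F₁·τ = 49.14 × 10.15 = 498.71 Gt C.
M(t) = M_∞ + (M₀ − M_∞)·e^(−t/τ); t/τ = 16.9/10.15 = 1.665, so e^(−t/τ) = 0.1892.
M(t) = 498.71 + 128.6 × 0.1892 = 523.04 Gt C.

523 Gt C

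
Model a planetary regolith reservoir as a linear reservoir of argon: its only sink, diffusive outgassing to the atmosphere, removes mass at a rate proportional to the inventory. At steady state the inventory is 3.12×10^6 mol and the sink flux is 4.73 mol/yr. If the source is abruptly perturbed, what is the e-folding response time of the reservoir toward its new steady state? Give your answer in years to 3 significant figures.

For a linear reservoir the response time equals the residence time τ = M/F.
τ = 3.12×10^6 / 4.73 = 659600 yr.

660000 yr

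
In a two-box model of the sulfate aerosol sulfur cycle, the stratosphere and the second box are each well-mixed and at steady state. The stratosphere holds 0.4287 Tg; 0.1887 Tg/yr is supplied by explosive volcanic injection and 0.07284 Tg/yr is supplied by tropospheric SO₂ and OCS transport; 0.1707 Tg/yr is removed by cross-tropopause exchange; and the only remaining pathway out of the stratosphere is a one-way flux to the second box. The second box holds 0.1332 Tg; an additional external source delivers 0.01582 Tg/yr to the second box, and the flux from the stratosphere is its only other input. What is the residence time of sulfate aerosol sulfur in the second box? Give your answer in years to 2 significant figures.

1.2 yr

Balance the stratosphere: ΣF_in = 0.1887 + 0.07284 = 0.26154 Tg/yr.
Flux to the second box = ΣF_in − (0.1707) = 0.090840 Tg/yr.
Total input to the second box = 0.090840 + 0.01582 = 0.10666 Tg/yr; at steady state this equals its total output.
τ = M / F = 0.1332 / 0.10666 = 1.249 yr.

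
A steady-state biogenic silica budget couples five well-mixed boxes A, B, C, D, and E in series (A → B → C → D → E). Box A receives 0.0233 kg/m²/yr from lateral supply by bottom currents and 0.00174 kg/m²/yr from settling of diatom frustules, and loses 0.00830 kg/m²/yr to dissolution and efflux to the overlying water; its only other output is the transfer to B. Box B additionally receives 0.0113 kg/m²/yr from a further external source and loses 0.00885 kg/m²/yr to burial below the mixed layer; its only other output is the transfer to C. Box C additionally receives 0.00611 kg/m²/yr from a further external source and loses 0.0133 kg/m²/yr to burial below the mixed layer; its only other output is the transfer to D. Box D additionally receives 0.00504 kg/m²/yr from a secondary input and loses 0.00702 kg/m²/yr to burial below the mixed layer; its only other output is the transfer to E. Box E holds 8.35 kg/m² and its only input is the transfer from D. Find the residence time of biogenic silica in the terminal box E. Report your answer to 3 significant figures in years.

833 yr

Box A: F(A→B) = (0.0233 + 0.00174) − 0.00830 = 0.016740 kg/m²/yr.
Box B: F(B→C) = (0.016740 + 0.0113) − 0.00885 = 0.019190 kg/m²/yr.
Box C: F(C→D) = (0.019190 + 0.00611) − 0.0133 = 0.012000 kg/m²/yr.
Box D: F(D→E) = (0.012000 + 0.00504) − 0.00702 = 0.010020 kg/m²/yr.
Box E throughput = its input = 0.010020 kg/m²/yr; τ = 8.35 / 0.010020 = 833.3 yr.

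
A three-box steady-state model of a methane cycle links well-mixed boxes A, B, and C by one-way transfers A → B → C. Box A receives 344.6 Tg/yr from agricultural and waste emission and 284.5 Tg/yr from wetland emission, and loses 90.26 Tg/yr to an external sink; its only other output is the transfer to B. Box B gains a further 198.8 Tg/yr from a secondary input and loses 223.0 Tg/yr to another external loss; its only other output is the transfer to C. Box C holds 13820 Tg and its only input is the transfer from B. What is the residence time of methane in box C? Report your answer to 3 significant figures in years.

Box A: F(A→B) = (344.6 + 284.5) − 90.26 = 538.84 Tg/yr.
Box B: F(B→C) = (538.84 + 198.8) − 223.0 = 514.64 Tg/yr.
Box C throughput = its input = 514.64 Tg/yr; τ = 13820 / 514.64 = 26.85 yr.

26.9 yr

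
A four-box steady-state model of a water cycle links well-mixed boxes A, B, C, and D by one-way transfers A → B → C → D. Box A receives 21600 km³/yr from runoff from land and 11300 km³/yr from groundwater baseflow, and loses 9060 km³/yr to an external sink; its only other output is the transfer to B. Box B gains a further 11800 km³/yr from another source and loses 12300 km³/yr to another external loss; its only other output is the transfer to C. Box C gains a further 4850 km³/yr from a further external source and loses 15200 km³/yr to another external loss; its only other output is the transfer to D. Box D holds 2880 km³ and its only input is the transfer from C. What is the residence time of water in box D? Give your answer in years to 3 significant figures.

Box A: F(A→B) = (21600 + 11300) − 9060 = 23840 km³/yr.
Box B: F(B→C) = (23840 + 11800) − 12300 = 23340 km³/yr.
Box C: F(C→D) = (23340 + 4850) − 15200 = 12990 km³/yr.
Box D throughput = its input = 12990 km³/yr; τ = 2880 / 12990 = 0.2217 yr.

0.222 yr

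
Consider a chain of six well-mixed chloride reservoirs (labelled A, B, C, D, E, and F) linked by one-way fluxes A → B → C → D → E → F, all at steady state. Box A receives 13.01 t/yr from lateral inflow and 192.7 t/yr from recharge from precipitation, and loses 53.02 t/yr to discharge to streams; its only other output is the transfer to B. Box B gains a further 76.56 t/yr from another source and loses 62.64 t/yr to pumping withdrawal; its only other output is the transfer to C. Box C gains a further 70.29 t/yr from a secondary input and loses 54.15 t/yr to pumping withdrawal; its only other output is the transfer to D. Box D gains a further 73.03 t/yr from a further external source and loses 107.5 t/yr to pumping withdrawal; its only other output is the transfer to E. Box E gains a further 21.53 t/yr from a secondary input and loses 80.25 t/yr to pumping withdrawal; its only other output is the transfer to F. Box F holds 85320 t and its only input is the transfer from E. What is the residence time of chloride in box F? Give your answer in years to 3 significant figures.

953 yr

Box A: F(A→B) = (13.01 + 192.7) − 53.02 = 152.69 t/yr.
Box B: F(B→C) = (152.69 + 76.56) − 62.64 = 166.61 t/yr.
Box C: F(C→D) = (166.61 + 70.29) − 54.15 = 182.75 t/yr.
Box D: F(D→E) = (182.75 + 73.03) − 107.5 = 148.28 t/yr.
Box E: F(E→F) = (148.28 + 21.53) − 80.25 = 89.560 t/yr.
Box F throughput = its input = 89.560 t/yr; τ = 85320 / 89.560 = 952.7 yr.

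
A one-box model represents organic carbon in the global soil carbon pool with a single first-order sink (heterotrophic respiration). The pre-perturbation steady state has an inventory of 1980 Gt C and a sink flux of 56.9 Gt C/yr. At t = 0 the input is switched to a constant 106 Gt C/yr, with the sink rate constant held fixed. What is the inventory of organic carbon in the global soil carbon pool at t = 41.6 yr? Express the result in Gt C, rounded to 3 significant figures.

3170 Gt C

Residence time τ = M₀/F₀ = 34.80 yr. The eventual steady state is M_∞ = M₀·(F₁/F₀) = 1980 × 106/56.9 = 3688.6 Gt C.
The anomaly ΔM(t) = M(t) − M_∞ decays as ΔM₀·e^(−t/τ) with ΔM₀ = 1980 − 3688.6 = −1709 Gt C.
At t = 41.6 yr, e^(−t/τ) = e^(−1.195) = 0.3026, so ΔM = −516.9 Gt C and M = 3688.6 − 516.9 = 3171.6 Gt C.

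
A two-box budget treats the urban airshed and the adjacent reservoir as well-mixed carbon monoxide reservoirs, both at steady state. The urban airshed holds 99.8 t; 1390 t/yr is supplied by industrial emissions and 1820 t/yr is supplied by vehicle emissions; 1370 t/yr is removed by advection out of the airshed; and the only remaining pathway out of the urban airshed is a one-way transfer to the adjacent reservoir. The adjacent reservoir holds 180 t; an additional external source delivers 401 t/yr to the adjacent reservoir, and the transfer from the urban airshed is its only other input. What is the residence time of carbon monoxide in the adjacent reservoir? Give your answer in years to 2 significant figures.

Balance the urban airshed: ΣF_in = 1390 + 1820 = 3210.0 t/yr.
Transfer to the adjacent reservoir = ΣF_in − (1370) = 1840.0 t/yr.
Total input to the adjacent reservoir = 1840.0 + 401 = 2241.0 t/yr; at steady state this equals its total output.
τ = M / F = 180 / 2241.0 = 0.08032 yr.

0.080 yr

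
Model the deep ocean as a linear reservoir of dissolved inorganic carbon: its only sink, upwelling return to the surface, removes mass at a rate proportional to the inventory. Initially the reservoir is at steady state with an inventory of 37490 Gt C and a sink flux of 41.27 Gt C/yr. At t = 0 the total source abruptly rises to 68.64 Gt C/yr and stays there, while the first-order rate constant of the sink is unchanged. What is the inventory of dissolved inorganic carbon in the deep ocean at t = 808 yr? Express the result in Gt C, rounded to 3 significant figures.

Residence time τ = M₀/F₀ = 908.4 yr. The eventual steady state is M_∞ = M₀·(F₁/F₀) = 37490 × 68.64/41.27 = 62353 Gt C.
The anomaly ΔM(t) = M(t) − M_∞ decays as ΔM₀·e^(−t/τ) with ΔM₀ = 37490 − 62353 = −24860 Gt C.
At t = 808 yr, e^(−t/τ) = e^(−0.8895) = 0.4109, so ΔM = −10220 Gt C and M = 62353 − 10220 = 52138 Gt C.

52100 Gt C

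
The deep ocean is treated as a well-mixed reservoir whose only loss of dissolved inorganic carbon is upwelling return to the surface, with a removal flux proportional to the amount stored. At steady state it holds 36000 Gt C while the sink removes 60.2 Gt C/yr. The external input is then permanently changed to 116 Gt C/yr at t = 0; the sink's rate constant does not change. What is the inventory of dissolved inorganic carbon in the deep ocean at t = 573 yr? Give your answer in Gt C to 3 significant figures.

Residence time τ = M₀/F₀ = 598.0 yr. The eventual steady state is M_∞ = M₀·(F₁/F₀) = 36000 × 116/60.2 = 69369 Gt C.
The anomaly ΔM(t) = M(t) − M_∞ decays as ΔM₀·e^(−t/τ) with ΔM₀ = 36000 − 69369 = −33370 Gt C.
At t = 573 yr, e^(−t/τ) = e^(−0.9582) = 0.3836, so ΔM = −12800 Gt C and M = 69369 − 12800 = 56569 Gt C.

56600 Gt C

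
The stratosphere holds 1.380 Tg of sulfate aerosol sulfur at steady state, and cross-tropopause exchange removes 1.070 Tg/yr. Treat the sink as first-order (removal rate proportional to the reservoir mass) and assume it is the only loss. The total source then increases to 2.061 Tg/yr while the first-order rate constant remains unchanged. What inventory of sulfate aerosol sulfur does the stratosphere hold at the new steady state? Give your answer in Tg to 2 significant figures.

2.7 Tg

Rate constant k = F/M = 1.070 / 1.380 = 0.7754 yr⁻¹.
At the new steady state, source = k·M_new ⇒ M_new = 2.061 / 0.7754 = 2.658 Tg.
(Equivalently M_new = M × F_new/F_old = 1.380 × 2.061/1.070.)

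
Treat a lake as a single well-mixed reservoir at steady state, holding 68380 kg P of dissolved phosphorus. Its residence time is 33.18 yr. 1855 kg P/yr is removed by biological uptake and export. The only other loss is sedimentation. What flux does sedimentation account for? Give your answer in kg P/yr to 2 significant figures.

Total removal F = M/τ = 68380 / 33.18 = 2061 kg P/yr.
Sedimentation = F − (1855) = 2061 − 1855 = 205.9 kg P/yr.

210 kg P/yr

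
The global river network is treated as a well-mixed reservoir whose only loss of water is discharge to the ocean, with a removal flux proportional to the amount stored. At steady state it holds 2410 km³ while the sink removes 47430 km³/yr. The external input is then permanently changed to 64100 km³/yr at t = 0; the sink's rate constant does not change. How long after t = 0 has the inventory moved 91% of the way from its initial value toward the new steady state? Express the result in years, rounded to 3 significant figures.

τ = M₀/F₀ = 2410/47430 = 0.05081 yr.
The remaining gap fraction is e^(−t/τ); 91% covered ⇒ e^(−t/τ) = 0.0900.
t = −τ ln(0.0900) = 0.05081 × 2.408 = 0.1224 yr.

0.122 yr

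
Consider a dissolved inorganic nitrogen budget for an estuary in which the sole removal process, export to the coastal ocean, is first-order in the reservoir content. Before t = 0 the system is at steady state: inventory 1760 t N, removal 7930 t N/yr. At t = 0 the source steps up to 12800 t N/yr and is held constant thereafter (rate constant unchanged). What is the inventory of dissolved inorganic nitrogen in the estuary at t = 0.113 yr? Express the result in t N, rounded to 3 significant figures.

τ = M₀/F₀ = 1760/7930 = 0.2219 yr; rate constant k = 1/τ.
New steady state M_∞ = F₁/k = F₁·τ = 12800 × 0.2219 = 2840.9 t N.
M(t) = M_∞ + (M₀ − M_∞)·e^(−t/τ); t/τ = 0.113/0.2219 = 0.5091, so e^(−t/τ) = 0.6010.
M(t) = 2840.9 − 1081 × 0.6010 = 2191.3 t N.

2190 t N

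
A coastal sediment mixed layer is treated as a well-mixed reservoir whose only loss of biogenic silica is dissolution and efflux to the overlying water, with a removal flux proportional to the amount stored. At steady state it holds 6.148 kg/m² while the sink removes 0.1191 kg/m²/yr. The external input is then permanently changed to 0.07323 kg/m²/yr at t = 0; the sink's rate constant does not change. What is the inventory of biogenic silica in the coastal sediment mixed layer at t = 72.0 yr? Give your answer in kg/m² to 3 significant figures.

4.37 kg/m²

The sink rate constant is k = F₀/M₀ = 0.1191/6.148 = 0.01937 yr⁻¹.
Solving dM/dt = F₁ − kM with M(0) = M₀ gives M(t) = F₁/k + (M₀ − F₁/k)·e^(−kt).
F₁/k = 0.07323/0.01937 = 3.7802 kg/m²; kt = 0.01937 × 72.0 = 1.395, e^(−kt) = 0.2479.
M(72.0) = 3.7802 + (6.148 − 3.7802) × 0.2479 = 3.7802 + 0.5869 = 4.3671 kg/m².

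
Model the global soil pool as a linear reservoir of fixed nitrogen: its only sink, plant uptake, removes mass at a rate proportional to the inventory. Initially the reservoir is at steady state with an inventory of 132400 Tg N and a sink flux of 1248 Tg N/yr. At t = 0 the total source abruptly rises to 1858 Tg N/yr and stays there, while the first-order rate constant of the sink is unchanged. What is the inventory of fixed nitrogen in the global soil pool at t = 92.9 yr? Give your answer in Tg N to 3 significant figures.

Residence time τ = M₀/F₀ = 106.1 yr. The eventual steady state is M_∞ = M₀·(F₁/F₀) = 132400 × 1858/1248 = 197110 Tg N.
The anomaly ΔM(t) = M(t) − M_∞ decays as ΔM₀·e^(−t/τ) with ΔM₀ = 132400 − 197110 = −64710 Tg N.
At t = 92.9 yr, e^(−t/τ) = e^(−0.8757) = 0.4166, so ΔM = −26960 Tg N and M = 197110 − 26960 = 170160 Tg N.

170000 Tg N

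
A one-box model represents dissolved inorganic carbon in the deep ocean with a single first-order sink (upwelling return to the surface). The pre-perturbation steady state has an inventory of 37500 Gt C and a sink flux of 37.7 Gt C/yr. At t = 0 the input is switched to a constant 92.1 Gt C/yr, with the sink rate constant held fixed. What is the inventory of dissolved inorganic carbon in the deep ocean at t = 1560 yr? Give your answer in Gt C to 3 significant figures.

80300 Gt C

The sink rate constant is k = F₀/M₀ = 37.7/37500 = 0.001005 yr⁻¹.
Solving dM/dt = F₁ − kM with M(0) = M₀ gives M(t) = F₁/k + (M₀ − F₁/k)·e^(−kt).
F₁/k = 92.1/0.001005 = 91611 Gt C; kt = 0.001005 × 1560 = 1.568, e^(−kt) = 0.2084.
M(1560) = 91611 + (37500 − 91611) × 0.2084 = 91611 − 11280 = 80335 Gt C.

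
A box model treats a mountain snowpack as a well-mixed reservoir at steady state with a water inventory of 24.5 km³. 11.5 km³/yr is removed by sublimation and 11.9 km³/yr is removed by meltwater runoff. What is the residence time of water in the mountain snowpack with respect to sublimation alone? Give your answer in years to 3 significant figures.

2.13 yr

Residence time with respect to a single sink: τ = M / F_sink.
τ = 24.5 / 11.5 = 2.130 yr.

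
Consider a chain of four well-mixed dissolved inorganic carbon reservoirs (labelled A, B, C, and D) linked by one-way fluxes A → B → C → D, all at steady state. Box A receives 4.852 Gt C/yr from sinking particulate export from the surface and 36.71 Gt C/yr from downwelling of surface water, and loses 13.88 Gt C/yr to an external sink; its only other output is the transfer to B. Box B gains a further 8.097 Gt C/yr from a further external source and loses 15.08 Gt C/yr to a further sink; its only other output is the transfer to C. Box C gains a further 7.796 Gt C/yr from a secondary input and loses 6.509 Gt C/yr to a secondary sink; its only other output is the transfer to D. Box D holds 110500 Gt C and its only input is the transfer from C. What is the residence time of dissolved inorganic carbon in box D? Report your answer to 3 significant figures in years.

5030 yr

Box A: F(A→B) = (4.852 + 36.71) − 13.88 = 27.682 Gt C/yr.
Box B: F(B→C) = (27.682 + 8.097) − 15.08 = 20.699 Gt C/yr.
Box C: F(C→D) = (20.699 + 7.796) − 6.509 = 21.986 Gt C/yr.
Box D throughput = its input = 21.986 Gt C/yr; τ = 110500 / 21.986 = 5026 yr.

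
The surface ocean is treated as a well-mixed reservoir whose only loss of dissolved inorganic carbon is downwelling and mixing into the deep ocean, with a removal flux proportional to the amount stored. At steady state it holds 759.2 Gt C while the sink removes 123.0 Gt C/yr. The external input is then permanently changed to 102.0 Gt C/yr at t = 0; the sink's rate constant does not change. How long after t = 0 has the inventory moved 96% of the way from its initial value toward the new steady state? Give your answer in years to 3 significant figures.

τ = M₀/F₀ = 759.2/123.0 = 6.172 yr.
The remaining gap fraction is e^(−t/τ); 96% covered ⇒ e^(−t/τ) = 0.0400.
t = −τ ln(0.0400) = 6.172 × 3.219 = 19.87 yr.

19.9 yr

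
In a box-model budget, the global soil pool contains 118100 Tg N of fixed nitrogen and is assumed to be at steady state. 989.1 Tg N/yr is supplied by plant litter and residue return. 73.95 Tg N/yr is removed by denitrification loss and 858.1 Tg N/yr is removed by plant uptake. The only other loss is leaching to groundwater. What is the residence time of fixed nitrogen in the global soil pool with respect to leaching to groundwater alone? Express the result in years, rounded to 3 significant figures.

At steady state ΣF_in = ΣF_out.
ΣF_in = 989.10 Tg N/yr.
Leaching to groundwater flux = ΣF_in − (73.95 + 858.1) = 989.10 − 932.1 = 57.05 Tg N/yr.
τ = M / F = 118100 / 57.05 = 2070 yr.

2070 yr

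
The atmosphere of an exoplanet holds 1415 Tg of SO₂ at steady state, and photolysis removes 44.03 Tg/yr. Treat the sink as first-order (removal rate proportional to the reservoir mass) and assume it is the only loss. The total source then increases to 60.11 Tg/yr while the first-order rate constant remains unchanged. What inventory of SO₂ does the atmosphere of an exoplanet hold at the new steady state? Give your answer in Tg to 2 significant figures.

Rate constant k = F/M = 44.03 / 1415 = 0.03112 yr⁻¹.
At the new steady state, source = k·M_new ⇒ M_new = 60.11 / 0.03112 = 1932 Tg.
(Equivalently M_new = M × F_new/F_old = 1415 × 60.11/44.03.)

1900 Tg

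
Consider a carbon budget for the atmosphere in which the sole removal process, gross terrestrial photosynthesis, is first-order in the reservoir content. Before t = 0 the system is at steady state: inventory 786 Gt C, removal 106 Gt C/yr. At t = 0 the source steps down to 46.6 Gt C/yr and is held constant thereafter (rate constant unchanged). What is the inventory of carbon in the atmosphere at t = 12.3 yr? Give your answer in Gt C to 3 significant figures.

429 Gt C

Residence time τ = M₀/F₀ = 7.415 yr. The eventual steady state is M_∞ = M₀·(F₁/F₀) = 786 × 46.6/106 = 345.54 Gt C.
The anomaly ΔM(t) = M(t) − M_∞ decays as ΔM₀·e^(−t/τ) with ΔM₀ = 786 − 345.54 = 440.5 Gt C.
At t = 12.3 yr, e^(−t/τ) = e^(−1.659) = 0.1904, so ΔM = 83.85 Gt C and M = 345.54 + 83.85 = 429.39 Gt C.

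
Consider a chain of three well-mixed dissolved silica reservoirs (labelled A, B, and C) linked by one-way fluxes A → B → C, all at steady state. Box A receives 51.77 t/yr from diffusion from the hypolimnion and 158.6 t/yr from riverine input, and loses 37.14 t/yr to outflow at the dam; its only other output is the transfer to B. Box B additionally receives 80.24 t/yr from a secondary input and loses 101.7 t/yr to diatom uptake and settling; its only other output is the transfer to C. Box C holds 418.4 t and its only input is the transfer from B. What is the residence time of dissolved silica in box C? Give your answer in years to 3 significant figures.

2.76 yr

Box A: F(A→B) = (51.77 + 158.6) − 37.14 = 173.23 t/yr.
Box B: F(B→C) = (173.23 + 80.24) − 101.7 = 151.77 t/yr.
Box C throughput = its input = 151.77 t/yr; τ = 418.4 / 151.77 = 2.757 yr.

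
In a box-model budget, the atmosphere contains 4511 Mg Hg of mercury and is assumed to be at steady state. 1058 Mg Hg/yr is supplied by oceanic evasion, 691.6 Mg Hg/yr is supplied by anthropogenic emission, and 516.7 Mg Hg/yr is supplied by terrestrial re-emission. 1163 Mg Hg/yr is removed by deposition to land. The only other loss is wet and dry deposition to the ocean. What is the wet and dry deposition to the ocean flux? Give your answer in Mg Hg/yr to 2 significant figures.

At steady state ΣF_in = ΣF_out.
ΣF_in = 1058 + 691.6 + 516.7 = 2266.3 Mg Hg/yr.
Wet and dry deposition to the ocean flux = ΣF_in − (1163) = 2266.3 − 1163 = 1103 Mg Hg/yr.

1100 Mg Hg/yr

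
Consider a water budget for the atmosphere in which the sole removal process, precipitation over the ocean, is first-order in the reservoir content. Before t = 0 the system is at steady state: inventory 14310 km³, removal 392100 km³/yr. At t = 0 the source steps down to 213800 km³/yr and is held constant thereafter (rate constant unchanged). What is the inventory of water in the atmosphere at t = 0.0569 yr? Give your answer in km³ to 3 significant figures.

9170 km³

The sink rate constant is k = F₀/M₀ = 392100/14310 = 27.40 yr⁻¹.
Solving dM/dt = F₁ − kM with M(0) = M₀ gives M(t) = F₁/k + (M₀ − F₁/k)·e^(−kt).
F₁/k = 213800/27.40 = 7802.8 km³; kt = 27.40 × 0.0569 = 1.559, e^(−kt) = 0.2103.
M(0.0569) = 7802.8 + (14310 − 7802.8) × 0.2103 = 7802.8 + 1369 = 9171.5 km³.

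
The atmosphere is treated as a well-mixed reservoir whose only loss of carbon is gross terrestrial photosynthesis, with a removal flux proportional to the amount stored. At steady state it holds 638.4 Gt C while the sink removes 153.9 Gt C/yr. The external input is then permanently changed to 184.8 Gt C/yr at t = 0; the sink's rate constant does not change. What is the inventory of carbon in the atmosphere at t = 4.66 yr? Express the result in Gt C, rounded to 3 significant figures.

725 Gt C

τ = M₀/F₀ = 638.4/153.9 = 4.148 yr; rate constant k = 1/τ.
New steady state M_∞ = F₁/k = F₁·τ = 184.8 × 4.148 = 766.58 Gt C.
M(t) = M_∞ + (M₀ − M_∞)·e^(−t/τ); t/τ = 4.66/4.148 = 1.123, so e^(−t/τ) = 0.3252.
M(t) = 766.58 − 128.2 × 0.3252 = 724.90 Gt C.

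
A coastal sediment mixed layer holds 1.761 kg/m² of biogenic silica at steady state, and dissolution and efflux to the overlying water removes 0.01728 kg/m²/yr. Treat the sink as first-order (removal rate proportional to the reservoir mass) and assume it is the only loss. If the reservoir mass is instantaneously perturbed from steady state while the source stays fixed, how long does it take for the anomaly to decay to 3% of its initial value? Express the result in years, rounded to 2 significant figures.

360 yr

For a linear reservoir the anomaly decays as exp(−t/τ) with τ = M/F = 1.761/0.01728 = 101.9 yr.
exp(−t/τ) = 0.03 ⇒ t = −τ ln(0.03) = 101.9 × 3.507 = 357.4 yr.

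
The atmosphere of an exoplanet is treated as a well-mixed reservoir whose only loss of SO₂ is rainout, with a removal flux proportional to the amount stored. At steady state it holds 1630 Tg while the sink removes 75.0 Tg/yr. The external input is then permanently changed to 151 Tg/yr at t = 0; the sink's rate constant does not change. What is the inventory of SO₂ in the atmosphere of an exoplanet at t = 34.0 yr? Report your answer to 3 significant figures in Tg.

2940 Tg

Residence time τ = M₀/F₀ = 21.73 yr. The eventual steady state is M_∞ = M₀·(F₁/F₀) = 1630 × 151/75.0 = 3281.7 Tg.
The anomaly ΔM(t) = M(t) − M_∞ decays as ΔM₀·e^(−t/τ) with ΔM₀ = 1630 − 3281.7 = −1652 Tg.
At t = 34.0 yr, e^(−t/τ) = e^(−1.564) = 0.2092, so ΔM = −345.6 Tg and M = 3281.7 − 345.6 = 2936.2 Tg.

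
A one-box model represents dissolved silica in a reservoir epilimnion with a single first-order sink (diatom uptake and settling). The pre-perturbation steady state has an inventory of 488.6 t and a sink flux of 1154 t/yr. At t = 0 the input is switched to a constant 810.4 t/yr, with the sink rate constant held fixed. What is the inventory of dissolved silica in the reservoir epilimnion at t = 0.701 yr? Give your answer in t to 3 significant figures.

The sink rate constant is k = F₀/M₀ = 1154/488.6 = 2.362 yr⁻¹.
Solving dM/dt = F₁ − kM with M(0) = M₀ gives M(t) = F₁/k + (M₀ − F₁/k)·e^(−kt).
F₁/k = 810.4/2.362 = 343.12 t; kt = 2.362 × 0.701 = 1.656, e^(−kt) = 0.1910.
M(0.701) = 343.12 + (488.6 − 343.12) × 0.1910 = 343.12 + 27.78 = 370.90 t.

371 t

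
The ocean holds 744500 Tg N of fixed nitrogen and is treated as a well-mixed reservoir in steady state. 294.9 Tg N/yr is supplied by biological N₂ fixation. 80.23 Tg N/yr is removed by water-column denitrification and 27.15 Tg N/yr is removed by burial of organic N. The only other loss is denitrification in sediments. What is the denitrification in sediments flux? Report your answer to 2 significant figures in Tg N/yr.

At steady state ΣF_in = ΣF_out.
ΣF_in = 294.90 Tg N/yr.
Denitrification in sediments flux = ΣF_in − (80.23 + 27.15) = 294.90 − 107.4 = 187.5 Tg N/yr.

190 Tg N/yr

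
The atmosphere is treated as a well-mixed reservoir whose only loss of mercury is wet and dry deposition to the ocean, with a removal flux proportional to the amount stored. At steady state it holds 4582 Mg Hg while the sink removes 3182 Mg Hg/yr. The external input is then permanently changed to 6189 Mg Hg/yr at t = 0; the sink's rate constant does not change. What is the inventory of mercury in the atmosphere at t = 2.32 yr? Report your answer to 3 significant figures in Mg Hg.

8050 Mg Hg

Residence time τ = M₀/F₀ = 1.440 yr. The eventual steady state is M_∞ = M₀·(F₁/F₀) = 4582 × 6189/3182 = 8912.0 Mg Hg.
The anomaly ΔM(t) = M(t) − M_∞ decays as ΔM₀·e^(−t/τ) with ΔM₀ = 4582 − 8912.0 = −4330 Mg Hg.
At t = 2.32 yr, e^(−t/τ) = e^(−1.611) = 0.1997, so ΔM = −864.5 Mg Hg and M = 8912.0 − 864.5 = 8047.5 Mg Hg.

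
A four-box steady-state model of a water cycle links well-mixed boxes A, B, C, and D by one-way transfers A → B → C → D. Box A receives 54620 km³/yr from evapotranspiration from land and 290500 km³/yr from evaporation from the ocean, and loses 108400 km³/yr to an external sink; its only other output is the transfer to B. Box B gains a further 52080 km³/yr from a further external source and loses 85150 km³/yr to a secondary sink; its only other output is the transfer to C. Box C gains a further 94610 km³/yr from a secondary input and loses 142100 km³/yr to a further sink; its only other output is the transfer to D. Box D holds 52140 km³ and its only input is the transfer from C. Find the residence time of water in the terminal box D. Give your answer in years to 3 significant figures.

Box A: F(A→B) = (54620 + 290500) − 108400 = 236720 km³/yr.
Box B: F(B→C) = (236720 + 52080) − 85150 = 203650 km³/yr.
Box C: F(C→D) = (203650 + 94610) − 142100 = 156160 km³/yr.
Box D throughput = its input = 156160 km³/yr; τ = 52140 / 156160 = 0.3339 yr.

0.334 yr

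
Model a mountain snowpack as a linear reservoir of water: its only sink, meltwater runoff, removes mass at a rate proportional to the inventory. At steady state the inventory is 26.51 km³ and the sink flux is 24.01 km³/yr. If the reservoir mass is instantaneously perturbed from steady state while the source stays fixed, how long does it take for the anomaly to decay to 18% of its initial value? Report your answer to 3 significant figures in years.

1.89 yr

For a linear reservoir the anomaly decays as exp(−t/τ) with τ = M/F = 26.51/24.01 = 1.104 yr.
exp(−t/τ) = 0.18 ⇒ t = −τ ln(0.18) = 1.104 × 1.715 = 1.893 yr.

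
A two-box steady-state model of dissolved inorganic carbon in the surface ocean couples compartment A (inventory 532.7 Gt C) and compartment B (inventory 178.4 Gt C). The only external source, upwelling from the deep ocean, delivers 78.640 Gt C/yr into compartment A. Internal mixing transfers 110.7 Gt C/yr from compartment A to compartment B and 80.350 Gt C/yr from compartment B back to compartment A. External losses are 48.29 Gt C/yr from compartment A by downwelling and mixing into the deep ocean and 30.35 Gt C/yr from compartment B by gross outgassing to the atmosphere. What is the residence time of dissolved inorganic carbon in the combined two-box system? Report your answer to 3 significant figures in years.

Residence time in the combined system uses the total inventory and the total *external* removal — internal exchanges between the two boxes cancel.
M_total = 532.7 + 178.4 = 711.10 Gt C.
ΣF_external_out = 48.29 + 30.35 = 78.640 Gt C/yr.
τ = M_total / ΣF_ext = 711.10 / 78.640 = 9.042 yr.

9.04 yr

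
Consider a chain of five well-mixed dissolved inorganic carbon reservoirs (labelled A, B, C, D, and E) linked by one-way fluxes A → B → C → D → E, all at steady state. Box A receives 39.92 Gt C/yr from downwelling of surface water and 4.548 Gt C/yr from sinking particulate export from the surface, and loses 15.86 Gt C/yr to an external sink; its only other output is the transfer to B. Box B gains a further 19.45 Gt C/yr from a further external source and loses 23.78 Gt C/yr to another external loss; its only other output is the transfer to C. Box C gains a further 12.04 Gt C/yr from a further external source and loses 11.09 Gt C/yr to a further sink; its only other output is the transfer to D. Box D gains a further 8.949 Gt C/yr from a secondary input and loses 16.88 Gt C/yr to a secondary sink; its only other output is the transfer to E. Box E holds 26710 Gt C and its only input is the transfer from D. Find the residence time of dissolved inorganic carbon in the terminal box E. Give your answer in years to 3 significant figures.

1540 yr

Box A: F(A→B) = (39.92 + 4.548) − 15.86 = 28.608 Gt C/yr.
Box B: F(B→C) = (28.608 + 19.45) − 23.78 = 24.278 Gt C/yr.
Box C: F(C→D) = (24.278 + 12.04) − 11.09 = 25.228 Gt C/yr.
Box D: F(D→E) = (25.228 + 8.949) − 16.88 = 17.297 Gt C/yr.
Box E throughput = its input = 17.297 Gt C/yr; τ = 26710 / 17.297 = 1544 yr.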